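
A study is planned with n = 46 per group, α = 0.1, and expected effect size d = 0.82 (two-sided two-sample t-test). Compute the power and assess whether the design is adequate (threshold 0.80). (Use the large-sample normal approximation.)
Power ≈ 0.99; the study is adequately powered (power ≥ 0.80)

Power calculation (two-sample t-test, normal approximation):
z_β = d · √(n/2) - z_{α/2}
z_β = 0.82 · √(46/2) - 1.645
z_β = 0.82 · 4.796 - 1.645
z_β = 2.288

Power = Φ(z_β) = Φ(2.288) ≈ 0.989

Effect size d = 0.82 is large by Cohen's convention (0.2/0.5/0.8).

Threshold: power ≥ 0.80 is conventionally adequate.
Power ≈ 0.99 → the study is adequately powered (power ≥ 0.80).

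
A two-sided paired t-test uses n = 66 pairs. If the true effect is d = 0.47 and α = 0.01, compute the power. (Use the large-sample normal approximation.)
Power ≈ 0.89

Power calculation (paired t-test, normal approximation):
z_β = d · √n - z_{α/2}
z_β = 0.47 · √66 - 2.576
z_β = 0.47 · 8.124 - 2.576
z_β = 1.242

Power = Φ(z_β) = Φ(1.242) ≈ 0.893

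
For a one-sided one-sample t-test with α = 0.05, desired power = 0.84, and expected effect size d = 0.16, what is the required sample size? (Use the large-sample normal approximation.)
n = 273

Sample size formula (one-sample t-test, normal approximation):
n = ((z_α + z_β) / d)²

z_α = 1.645 (for α = 0.05, one-sided)
z_β = 0.994 (for power = 0.84)
d = 0.16

n = ((1.645 + 0.994) / 0.16)²
n = (16.494)²
n ≈ 272.05
Round up to the next whole number: n = 273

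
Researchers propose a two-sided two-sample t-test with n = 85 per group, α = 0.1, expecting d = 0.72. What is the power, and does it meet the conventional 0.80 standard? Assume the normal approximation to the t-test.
Power ≈ 1.00; the study is adequately powered (power ≥ 0.80)

Power calculation (two-sample t-test, normal approximation):
z_β = d · √(n/2) - z_{α/2}
z_β = 0.72 · √(85/2) - 1.645
z_β = 0.72 · 6.519 - 1.645
z_β = 3.049

Power = Φ(z_β) = Φ(3.049) ≈ 0.999

Effect size d = 0.72 is medium by Cohen's convention (0.2/0.5/0.8).

Threshold: power ≥ 0.80 is conventionally adequate.
Power ≈ 1.00 → the study is adequately powered (power ≥ 0.80).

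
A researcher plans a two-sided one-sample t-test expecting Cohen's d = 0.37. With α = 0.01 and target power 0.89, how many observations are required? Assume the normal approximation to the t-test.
n = 106

Sample size formula (one-sample t-test, normal approximation):
n = ((z_{α/2} + z_β) / d)²

z_{α/2} = 2.576 (for α = 0.01, two-sided)
z_β = 1.227 (for power = 0.89)
d = 0.37

n = ((2.576 + 1.227) / 0.37)²
n = (10.278)²
n ≈ 105.64
Round up to the next whole number: n = 106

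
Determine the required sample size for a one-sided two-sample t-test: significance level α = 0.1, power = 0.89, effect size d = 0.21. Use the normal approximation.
n = 286 per group

Sample size formula (two-sample t-test, normal approximation):
n = 2 · ((z_α + z_β) / d)²

z_α = 1.282 (for α = 0.1, one-sided)
z_β = 1.227 (for power = 0.89)
d = 0.21

n = 2 · ((1.282 + 1.227) / 0.21)²
n = 2 · (11.948)²
n ≈ 285.51
Round up to the next whole number: n = 286 per group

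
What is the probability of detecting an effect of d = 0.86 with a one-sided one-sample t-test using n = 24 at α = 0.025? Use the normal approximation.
Power ≈ 0.99

Power calculation (one-sample t-test, normal approximation):
z_β = d · √n - z_α
z_β = 0.86 · √24 - 1.960
z_β = 0.86 · 4.899 - 1.960
z_β = 2.253

Power = Φ(z_β) = Φ(2.253) ≈ 0.988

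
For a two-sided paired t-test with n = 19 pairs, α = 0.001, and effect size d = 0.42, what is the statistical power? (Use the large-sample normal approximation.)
Power ≈ 0.07

Power calculation (paired t-test, normal approximation):
z_β = d · √n - z_{α/2}
z_β = 0.42 · √19 - 3.291
z_β = 0.42 · 4.359 - 3.291
z_β = -1.460

Power = Φ(z_β) = Φ(-1.460) ≈ 0.072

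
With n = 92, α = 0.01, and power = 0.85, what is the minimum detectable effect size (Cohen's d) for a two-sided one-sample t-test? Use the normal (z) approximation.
d ≈ 0.38

Minimum detectable effect (one-sample t-test, normal approximation):
d = (z_{α/2} + z_β) / √n
d = (2.576 + 1.036) / √92
d = 3.612 / 9.592
d ≈ 0.38

By Cohen's convention (0.2 small / 0.5 medium / 0.8 large): small effect.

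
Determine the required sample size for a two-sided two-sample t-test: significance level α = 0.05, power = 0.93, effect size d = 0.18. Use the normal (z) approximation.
n = 729 per group

Sample size formula (two-sample t-test, normal approximation):
n = 2 · ((z_{α/2} + z_β) / d)²

z_{α/2} = 1.960 (for α = 0.05, two-sided)
z_β = 1.476 (for power = 0.93)
d = 0.18

n = 2 · ((1.960 + 1.476) / 0.18)²
n = 2 · (19.089)²
n ≈ 728.78
Round up to the next whole number: n = 729 per group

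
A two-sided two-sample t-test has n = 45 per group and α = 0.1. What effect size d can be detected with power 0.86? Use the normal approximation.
d ≈ 0.57

Minimum detectable effect (two-sample t-test, normal approximation):
d = (z_{α/2} + z_β) / √(n/2)
d = (1.645 + 1.080) / √(45/2)
d = 2.725 / 4.743
d ≈ 0.57

By Cohen's convention (0.2 small / 0.5 medium / 0.8 large): medium effect.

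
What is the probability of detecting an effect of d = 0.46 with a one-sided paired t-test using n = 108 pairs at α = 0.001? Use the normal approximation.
Power ≈ 0.95

Power calculation (paired t-test, normal approximation):
z_β = d · √n - z_α
z_β = 0.46 · √108 - 3.090
z_β = 0.46 · 10.392 - 3.090
z_β = 1.690

Power = Φ(z_β) = Φ(1.690) ≈ 0.955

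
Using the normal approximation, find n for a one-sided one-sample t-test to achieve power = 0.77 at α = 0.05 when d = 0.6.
n = 16

Sample size formula (one-sample t-test, normal approximation):
n = ((z_α + z_β) / d)²

z_α = 1.645 (for α = 0.05, one-sided)
z_β = 0.739 (for power = 0.77)
d = 0.6

n = ((1.645 + 0.739) / 0.6)²
n = (3.973)²
n ≈ 15.78
Round up to the next whole number: n = 16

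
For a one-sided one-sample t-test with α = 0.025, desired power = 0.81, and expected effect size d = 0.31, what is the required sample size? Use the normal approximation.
n = 84

Sample size formula (one-sample t-test, normal approximation):
n = ((z_α + z_β) / d)²

z_α = 1.960 (for α = 0.025, one-sided)
z_β = 0.878 (for power = 0.81)
d = 0.31

n = ((1.960 + 0.878) / 0.31)²
n = (9.155)²
n ≈ 83.81
Round up to the next whole number: n = 84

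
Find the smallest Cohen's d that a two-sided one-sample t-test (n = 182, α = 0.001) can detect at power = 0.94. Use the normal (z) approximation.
d ≈ 0.36

Minimum detectable effect (one-sample t-test, normal approximation):
d = (z_{α/2} + z_β) / √n
d = (3.291 + 1.555) / √182
d = 4.845 / 13.491
d ≈ 0.36

By Cohen's convention (0.2 small / 0.5 medium / 0.8 large): small effect.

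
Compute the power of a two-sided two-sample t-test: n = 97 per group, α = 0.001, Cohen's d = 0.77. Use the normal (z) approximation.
Power ≈ 0.98

Power calculation (two-sample t-test, normal approximation):
z_β = d · √(n/2) - z_{α/2}
z_β = 0.77 · √(97/2) - 3.291
z_β = 0.77 · 6.964 - 3.291
z_β = 2.072

Power = Φ(z_β) = Φ(2.072) ≈ 0.981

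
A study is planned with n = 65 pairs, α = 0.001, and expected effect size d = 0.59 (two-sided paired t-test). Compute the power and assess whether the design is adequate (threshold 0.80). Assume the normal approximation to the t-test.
Power ≈ 0.93; the study is adequately powered (power ≥ 0.80)

Power calculation (paired t-test, normal approximation):
z_β = d · √n - z_{α/2}
z_β = 0.59 · √65 - 3.291
z_β = 0.59 · 8.062 - 3.291
z_β = 1.466

Power = Φ(z_β) = Φ(1.466) ≈ 0.929

Effect size d = 0.59 is medium by Cohen's convention (0.2/0.5/0.8).

Threshold: power ≥ 0.80 is conventionally adequate.
Power ≈ 0.93 → the study is adequately powered (power ≥ 0.80).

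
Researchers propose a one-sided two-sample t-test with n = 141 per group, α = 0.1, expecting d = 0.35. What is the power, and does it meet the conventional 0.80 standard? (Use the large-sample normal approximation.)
Power ≈ 0.95; the study is adequately powered (power ≥ 0.80)

Power calculation (two-sample t-test, normal approximation):
z_β = d · √(n/2) - z_α
z_β = 0.35 · √(141/2) - 1.282
z_β = 0.35 · 8.396 - 1.282
z_β = 1.657

Power = Φ(z_β) = Φ(1.657) ≈ 0.951

Effect size d = 0.35 is small by Cohen's convention (0.2/0.5/0.8).

Threshold: power ≥ 0.80 is conventionally adequate.
Power ≈ 0.95 → the study is adequately powered (power ≥ 0.80).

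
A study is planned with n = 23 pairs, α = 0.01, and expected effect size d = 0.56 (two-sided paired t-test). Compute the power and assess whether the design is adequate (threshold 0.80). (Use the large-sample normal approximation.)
Power ≈ 0.54; the study is underpowered (power < 0.80)

Power calculation (paired t-test, normal approximation):
z_β = d · √n - z_{α/2}
z_β = 0.56 · √23 - 2.576
z_β = 0.56 · 4.796 - 2.576
z_β = 0.110

Power = Φ(z_β) = Φ(0.110) ≈ 0.544

Effect size d = 0.56 is medium by Cohen's convention (0.2/0.5/0.8).

Threshold: power ≥ 0.80 is conventionally adequate.
Power ≈ 0.54 → the study is underpowered (power < 0.80).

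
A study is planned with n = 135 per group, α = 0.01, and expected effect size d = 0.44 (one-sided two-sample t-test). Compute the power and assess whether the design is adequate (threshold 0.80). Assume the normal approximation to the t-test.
Power ≈ 0.90; the study is adequately powered (power ≥ 0.80)

Power calculation (two-sample t-test, normal approximation):
z_β = d · √(n/2) - z_α
z_β = 0.44 · √(135/2) - 2.326
z_β = 0.44 · 8.216 - 2.326
z_β = 1.289

Power = Φ(z_β) = Φ(1.289) ≈ 0.901

Effect size d = 0.44 is small by Cohen's convention (0.2/0.5/0.8).

Threshold: power ≥ 0.80 is conventionally adequate.
Power ≈ 0.90 → the study is adequately powered (power ≥ 0.80).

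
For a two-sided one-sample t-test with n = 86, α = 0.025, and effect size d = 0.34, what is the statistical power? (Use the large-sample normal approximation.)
Power ≈ 0.82

Power calculation (one-sample t-test, normal approximation):
z_β = d · √n - z_{α/2}
z_β = 0.34 · √86 - 2.241
z_β = 0.34 · 9.274 - 2.241
z_β = 0.912

Power = Φ(z_β) = Φ(0.912) ≈ 0.819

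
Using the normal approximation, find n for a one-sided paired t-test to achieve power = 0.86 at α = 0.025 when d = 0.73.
n = 18 pairs

Sample size formula (paired t-test, normal approximation):
n = ((z_α + z_β) / d)²

z_α = 1.960 (for α = 0.025, one-sided)
z_β = 1.080 (for power = 0.86)
d = 0.73

n = ((1.960 + 1.080) / 0.73)²
n = (4.164)²
n ≈ 17.34
Round up to the next whole number: n = 18 pairs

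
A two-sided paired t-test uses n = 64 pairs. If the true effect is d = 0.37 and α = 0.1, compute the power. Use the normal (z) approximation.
Power ≈ 0.91

Power calculation (paired t-test, normal approximation):
z_β = d · √n - z_{α/2}
z_β = 0.37 · √64 - 1.645
z_β = 0.37 · 8.000 - 1.645
z_β = 1.315

Power = Φ(z_β) = Φ(1.315) ≈ 0.906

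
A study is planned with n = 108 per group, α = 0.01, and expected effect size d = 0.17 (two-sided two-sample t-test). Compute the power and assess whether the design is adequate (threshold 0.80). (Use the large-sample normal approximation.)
Power ≈ 0.09; the study is underpowered (power < 0.80)

Power calculation (two-sample t-test, normal approximation):
z_β = d · √(n/2) - z_{α/2}
z_β = 0.17 · √(108/2) - 2.576
z_β = 0.17 · 7.348 - 2.576
z_β = -1.327

Power = Φ(z_β) = Φ(-1.327) ≈ 0.092

Effect size d = 0.17 is very small by Cohen's convention (0.2/0.5/0.8).

Threshold: power ≥ 0.80 is conventionally adequate.
Power ≈ 0.09 → the study is underpowered (power < 0.80).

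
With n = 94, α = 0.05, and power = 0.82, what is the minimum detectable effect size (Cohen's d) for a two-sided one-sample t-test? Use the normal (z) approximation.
d ≈ 0.30

Minimum detectable effect (one-sample t-test, normal approximation):
d = (z_{α/2} + z_β) / √n
d = (1.960 + 0.915) / √94
d = 2.875 / 9.695
d ≈ 0.30

By Cohen's convention (0.2 small / 0.5 medium / 0.8 large): small effect.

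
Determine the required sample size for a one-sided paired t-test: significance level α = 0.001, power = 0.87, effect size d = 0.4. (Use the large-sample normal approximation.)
n = 112 pairs

Sample size formula (paired t-test, normal approximation):
n = ((z_α + z_β) / d)²

z_α = 3.090 (for α = 0.001, one-sided)
z_β = 1.126 (for power = 0.87)
d = 0.4

n = ((3.090 + 1.126) / 0.4)²
n = (10.540)²
n ≈ 111.09
Round up to the next whole number: n = 112 pairs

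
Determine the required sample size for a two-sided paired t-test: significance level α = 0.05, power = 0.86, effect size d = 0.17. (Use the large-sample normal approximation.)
n = 320 pairs

Sample size formula (paired t-test, normal approximation):
n = ((z_{α/2} + z_β) / d)²

z_{α/2} = 1.960 (for α = 0.05, two-sided)
z_β = 1.080 (for power = 0.86)
d = 0.17

n = ((1.960 + 1.080) / 0.17)²
n = (17.882)²
n ≈ 319.77
Round up to the next whole number: n = 320 pairs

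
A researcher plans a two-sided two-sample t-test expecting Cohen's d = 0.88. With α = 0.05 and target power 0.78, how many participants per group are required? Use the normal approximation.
n = 20 per group

Sample size formula (two-sample t-test, normal approximation):
n = 2 · ((z_{α/2} + z_β) / d)²

z_{α/2} = 1.960 (for α = 0.05, two-sided)
z_β = 0.772 (for power = 0.78)
d = 0.88

n = 2 · ((1.960 + 0.772) / 0.88)²
n = 2 · (3.105)²
n ≈ 19.28
Round up to the next whole number: n = 20 per group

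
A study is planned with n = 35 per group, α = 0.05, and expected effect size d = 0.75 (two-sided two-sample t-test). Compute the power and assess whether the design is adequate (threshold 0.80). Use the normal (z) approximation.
Power ≈ 0.88; the study is adequately powered (power ≥ 0.80)

Power calculation (two-sample t-test, normal approximation):
z_β = d · √(n/2) - z_{α/2}
z_β = 0.75 · √(35/2) - 1.960
z_β = 0.75 · 4.183 - 1.960
z_β = 1.178

Power = Φ(z_β) = Φ(1.178) ≈ 0.881

Effect size d = 0.75 is medium by Cohen's convention (0.2/0.5/0.8).

Threshold: power ≥ 0.80 is conventionally adequate.
Power ≈ 0.88 → the study is adequately powered (power ≥ 0.80).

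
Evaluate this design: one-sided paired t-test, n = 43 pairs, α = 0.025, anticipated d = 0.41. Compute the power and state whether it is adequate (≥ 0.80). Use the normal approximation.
Power ≈ 0.77; the study is underpowered (power < 0.80)

Power calculation (paired t-test, normal approximation):
z_β = d · √n - z_α
z_β = 0.41 · √43 - 1.960
z_β = 0.41 · 6.557 - 1.960
z_β = 0.729

Power = Φ(z_β) = Φ(0.729) ≈ 0.767

Effect size d = 0.41 is small by Cohen's convention (0.2/0.5/0.8).

Threshold: power ≥ 0.80 is conventionally adequate.
Power ≈ 0.77 → the study is underpowered (power < 0.80).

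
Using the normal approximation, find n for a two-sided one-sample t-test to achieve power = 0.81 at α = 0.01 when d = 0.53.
n = 43

Sample size formula (one-sample t-test, normal approximation):
n = ((z_{α/2} + z_β) / d)²

z_{α/2} = 2.576 (for α = 0.01, two-sided)
z_β = 0.878 (for power = 0.81)
d = 0.53

n = ((2.576 + 0.878) / 0.53)²
n = (6.517)²
n ≈ 42.47
Round up to the next whole number: n = 43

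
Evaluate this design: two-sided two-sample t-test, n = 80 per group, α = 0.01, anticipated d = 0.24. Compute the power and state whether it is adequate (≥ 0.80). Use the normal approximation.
Power ≈ 0.15; the study is underpowered (power < 0.80)

Power calculation (two-sample t-test, normal approximation):
z_β = d · √(n/2) - z_{α/2}
z_β = 0.24 · √(80/2) - 2.576
z_β = 0.24 · 6.325 - 2.576
z_β = -1.058

Power = Φ(z_β) = Φ(-1.058) ≈ 0.145

Effect size d = 0.24 is small by Cohen's convention (0.2/0.5/0.8).

Threshold: power ≥ 0.80 is conventionally adequate.
Power ≈ 0.15 → the study is underpowered (power < 0.80).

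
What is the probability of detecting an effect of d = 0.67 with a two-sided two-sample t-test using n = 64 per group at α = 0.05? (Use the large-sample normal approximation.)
Power ≈ 0.97

Power calculation (two-sample t-test, normal approximation):
z_β = d · √(n/2) - z_{α/2}
z_β = 0.67 · √(64/2) - 1.960
z_β = 0.67 · 5.657 - 1.960
z_β = 1.830

Power = Φ(z_β) = Φ(1.830) ≈ 0.966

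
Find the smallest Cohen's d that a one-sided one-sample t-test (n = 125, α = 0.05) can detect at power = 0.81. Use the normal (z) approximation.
d ≈ 0.23

Minimum detectable effect (one-sample t-test, normal approximation):
d = (z_α + z_β) / √n
d = (1.645 + 0.878) / √125
d = 2.523 / 11.180
d ≈ 0.23

By Cohen's convention (0.2 small / 0.5 medium / 0.8 large): small effect.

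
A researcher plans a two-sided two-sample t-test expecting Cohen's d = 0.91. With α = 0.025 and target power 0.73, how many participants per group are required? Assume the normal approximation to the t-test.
n = 20 per group

Sample size formula (two-sample t-test, normal approximation):
n = 2 · ((z_{α/2} + z_β) / d)²

z_{α/2} = 2.241 (for α = 0.025, two-sided)
z_β = 0.613 (for power = 0.73)
d = 0.91

n = 2 · ((2.241 + 0.613) / 0.91)²
n = 2 · (3.136)²
n ≈ 19.67
Round up to the next whole number: n = 20 per group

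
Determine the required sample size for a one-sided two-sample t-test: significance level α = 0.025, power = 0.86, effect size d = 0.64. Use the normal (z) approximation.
n = 46 per group

Sample size formula (two-sample t-test, normal approximation):
n = 2 · ((z_α + z_β) / d)²

z_α = 1.960 (for α = 0.025, one-sided)
z_β = 1.080 (for power = 0.86)
d = 0.64

n = 2 · ((1.960 + 1.080) / 0.64)²
n = 2 · (4.750)²
n ≈ 45.12
Round up to the next whole number: n = 46 per group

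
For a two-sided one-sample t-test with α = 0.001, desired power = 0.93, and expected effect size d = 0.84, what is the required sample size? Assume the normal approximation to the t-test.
n = 33

Sample size formula (one-sample t-test, normal approximation):
n = ((z_{α/2} + z_β) / d)²

z_{α/2} = 3.291 (for α = 0.001, two-sided)
z_β = 1.476 (for power = 0.93)
d = 0.84

n = ((3.291 + 1.476) / 0.84)²
n = (5.675)²
n ≈ 32.21
Round up to the next whole number: n = 33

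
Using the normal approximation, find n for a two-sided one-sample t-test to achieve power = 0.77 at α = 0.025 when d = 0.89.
n = 12

Sample size formula (one-sample t-test, normal approximation):
n = ((z_{α/2} + z_β) / d)²

z_{α/2} = 2.241 (for α = 0.025, two-sided)
z_β = 0.739 (for power = 0.77)
d = 0.89

n = ((2.241 + 0.739) / 0.89)²
n = (3.348)²
n ≈ 11.21
Round up to the next whole number: n = 12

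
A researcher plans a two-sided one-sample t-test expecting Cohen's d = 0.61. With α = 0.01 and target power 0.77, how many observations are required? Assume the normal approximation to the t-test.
n = 30

Sample size formula (one-sample t-test, normal approximation):
n = ((z_{α/2} + z_β) / d)²

z_{α/2} = 2.576 (for α = 0.01, two-sided)
z_β = 0.739 (for power = 0.77)
d = 0.61

n = ((2.576 + 0.739) / 0.61)²
n = (5.434)²
n ≈ 29.53
Round up to the next whole number: n = 30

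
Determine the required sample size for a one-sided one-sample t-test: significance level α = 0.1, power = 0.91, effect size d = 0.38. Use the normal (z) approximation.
n = 48

Sample size formula (one-sample t-test, normal approximation):
n = ((z_α + z_β) / d)²

z_α = 1.282 (for α = 0.1, one-sided)
z_β = 1.341 (for power = 0.91)
d = 0.38

n = ((1.282 + 1.341) / 0.38)²
n = (6.903)²
n ≈ 47.65
Round up to the next whole number: n = 48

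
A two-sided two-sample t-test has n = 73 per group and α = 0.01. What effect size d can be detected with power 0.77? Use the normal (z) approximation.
d ≈ 0.55

Minimum detectable effect (two-sample t-test, normal approximation):
d = (z_{α/2} + z_β) / √(n/2)
d = (2.576 + 0.739) / √(73/2)
d = 3.315 / 6.042
d ≈ 0.55

By Cohen's convention (0.2 small / 0.5 medium / 0.8 large): medium effect.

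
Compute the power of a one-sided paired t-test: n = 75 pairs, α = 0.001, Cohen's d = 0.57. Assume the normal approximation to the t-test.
Power ≈ 0.97

Power calculation (paired t-test, normal approximation):
z_β = d · √n - z_α
z_β = 0.57 · √75 - 3.090
z_β = 0.57 · 8.660 - 3.090
z_β = 1.846

Power = Φ(z_β) = Φ(1.846) ≈ 0.968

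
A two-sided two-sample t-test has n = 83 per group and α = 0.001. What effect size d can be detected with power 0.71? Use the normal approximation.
d ≈ 0.60

Minimum detectable effect (two-sample t-test, normal approximation):
d = (z_{α/2} + z_β) / √(n/2)
d = (3.291 + 0.553) / √(83/2)
d = 3.844 / 6.442
d ≈ 0.60

By Cohen's convention (0.2 small / 0.5 medium / 0.8 large): medium effect.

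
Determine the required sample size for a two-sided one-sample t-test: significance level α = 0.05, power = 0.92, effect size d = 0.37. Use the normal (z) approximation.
n = 83

Sample size formula (one-sample t-test, normal approximation):
n = ((z_{α/2} + z_β) / d)²

z_{α/2} = 1.960 (for α = 0.05, two-sided)
z_β = 1.405 (for power = 0.92)
d = 0.37

n = ((1.960 + 1.405) / 0.37)²
n = (9.095)²
n ≈ 82.72
Round up to the next whole number: n = 83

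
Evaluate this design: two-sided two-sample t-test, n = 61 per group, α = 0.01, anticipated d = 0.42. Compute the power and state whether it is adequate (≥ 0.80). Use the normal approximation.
Power ≈ 0.40; the study is underpowered (power < 0.80)

Power calculation (two-sample t-test, normal approximation):
z_β = d · √(n/2) - z_{α/2}
z_β = 0.42 · √(61/2) - 2.576
z_β = 0.42 · 5.523 - 2.576
z_β = -0.256

Power = Φ(z_β) = Φ(-0.256) ≈ 0.399

Effect size d = 0.42 is small by Cohen's convention (0.2/0.5/0.8).

Threshold: power ≥ 0.80 is conventionally adequate.
Power ≈ 0.40 → the study is underpowered (power < 0.80).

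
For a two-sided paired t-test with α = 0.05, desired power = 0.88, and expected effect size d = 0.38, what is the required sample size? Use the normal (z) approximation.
n = 69 pairs

Sample size formula (paired t-test, normal approximation):
n = ((z_{α/2} + z_β) / d)²

z_{α/2} = 1.960 (for α = 0.05, two-sided)
z_β = 1.175 (for power = 0.88)
d = 0.38

n = ((1.960 + 1.175) / 0.38)²
n = (8.250)²
n ≈ 68.06
Round up to the next whole number: n = 69 pairs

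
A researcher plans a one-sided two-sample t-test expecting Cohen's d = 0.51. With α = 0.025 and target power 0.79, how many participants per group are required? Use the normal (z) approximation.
n = 59 per group

Sample size formula (two-sample t-test, normal approximation):
n = 2 · ((z_α + z_β) / d)²

z_α = 1.960 (for α = 0.025, one-sided)
z_β = 0.806 (for power = 0.79)
d = 0.51

n = 2 · ((1.960 + 0.806) / 0.51)²
n = 2 · (5.424)²
n ≈ 58.84
Round up to the next whole number: n = 59 per group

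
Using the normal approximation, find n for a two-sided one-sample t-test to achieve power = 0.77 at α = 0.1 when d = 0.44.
n = 30

Sample size formula (one-sample t-test, normal approximation):
n = ((z_{α/2} + z_β) / d)²

z_{α/2} = 1.645 (for α = 0.1, two-sided)
z_β = 0.739 (for power = 0.77)
d = 0.44

n = ((1.645 + 0.739) / 0.44)²
n = (5.418)²
n ≈ 29.35
Round up to the next whole number: n = 30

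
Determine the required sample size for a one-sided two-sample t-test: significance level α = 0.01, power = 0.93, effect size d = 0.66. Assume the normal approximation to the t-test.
n = 67 per group

Sample size formula (two-sample t-test, normal approximation):
n = 2 · ((z_α + z_β) / d)²

z_α = 2.326 (for α = 0.01, one-sided)
z_β = 1.476 (for power = 0.93)
d = 0.66

n = 2 · ((2.326 + 1.476) / 0.66)²
n = 2 · (5.761)²
n ≈ 66.38
Round up to the next whole number: n = 67 per group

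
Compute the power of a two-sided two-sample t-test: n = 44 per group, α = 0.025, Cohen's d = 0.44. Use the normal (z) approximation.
Power ≈ 0.43

Power calculation (two-sample t-test, normal approximation):
z_β = d · √(n/2) - z_{α/2}
z_β = 0.44 · √(44/2) - 2.241
z_β = 0.44 · 4.690 - 2.241
z_β = -0.178

Power = Φ(z_β) = Φ(-0.178) ≈ 0.430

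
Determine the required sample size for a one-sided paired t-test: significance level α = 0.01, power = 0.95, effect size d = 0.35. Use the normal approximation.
n = 129 pairs

Sample size formula (paired t-test, normal approximation):
n = ((z_α + z_β) / d)²

z_α = 2.326 (for α = 0.01, one-sided)
z_β = 1.645 (for power = 0.95)
d = 0.35

n = ((2.326 + 1.645) / 0.35)²
n = (11.346)²
n ≈ 128.73
Round up to the next whole number: n = 129 pairs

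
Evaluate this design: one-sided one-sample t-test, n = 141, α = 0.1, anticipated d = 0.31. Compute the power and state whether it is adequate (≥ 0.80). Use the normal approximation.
Power ≈ 0.99; the study is adequately powered (power ≥ 0.80)

Power calculation (one-sample t-test, normal approximation):
z_β = d · √n - z_α
z_β = 0.31 · √141 - 1.282
z_β = 0.31 · 11.874 - 1.282
z_β = 2.399

Power = Φ(z_β) = Φ(2.399) ≈ 0.992

Effect size d = 0.31 is small by Cohen's convention (0.2/0.5/0.8).

Threshold: power ≥ 0.80 is conventionally adequate.
Power ≈ 0.99 → the study is adequately powered (power ≥ 0.80).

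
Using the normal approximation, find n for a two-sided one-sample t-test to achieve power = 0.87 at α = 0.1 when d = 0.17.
n = 266

Sample size formula (one-sample t-test, normal approximation):
n = ((z_{α/2} + z_β) / d)²

z_{α/2} = 1.645 (for α = 0.1, two-sided)
z_β = 1.126 (for power = 0.87)
d = 0.17

n = ((1.645 + 1.126) / 0.17)²
n = (16.300)²
n ≈ 265.69
Round up to the next whole number: n = 266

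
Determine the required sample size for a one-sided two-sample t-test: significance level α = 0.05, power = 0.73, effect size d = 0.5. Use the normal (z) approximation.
n = 41 per group

Sample size formula (two-sample t-test, normal approximation):
n = 2 · ((z_α + z_β) / d)²

z_α = 1.645 (for α = 0.05, one-sided)
z_β = 0.613 (for power = 0.73)
d = 0.5

n = 2 · ((1.645 + 0.613) / 0.5)²
n = 2 · (4.516)²
n ≈ 40.79
Round up to the next whole number: n = 41 per group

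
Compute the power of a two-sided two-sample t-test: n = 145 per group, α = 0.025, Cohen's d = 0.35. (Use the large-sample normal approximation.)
Power ≈ 0.77

Power calculation (two-sample t-test, normal approximation):
z_β = d · √(n/2) - z_{α/2}
z_β = 0.35 · √(145/2) - 2.241
z_β = 0.35 · 8.515 - 2.241
z_β = 0.739

Power = Φ(z_β) = Φ(0.739) ≈ 0.770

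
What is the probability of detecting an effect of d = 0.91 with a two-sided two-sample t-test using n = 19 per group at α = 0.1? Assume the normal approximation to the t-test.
Power ≈ 0.88

Power calculation (two-sample t-test, normal approximation):
z_β = d · √(n/2) - z_{α/2}
z_β = 0.91 · √(19/2) - 1.645
z_β = 0.91 · 3.082 - 1.645
z_β = 1.160

Power = Φ(z_β) = Φ(1.160) ≈ 0.877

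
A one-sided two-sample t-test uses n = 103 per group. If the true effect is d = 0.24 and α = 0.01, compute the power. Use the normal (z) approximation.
Power ≈ 0.27

Power calculation (two-sample t-test, normal approximation):
z_β = d · √(n/2) - z_α
z_β = 0.24 · √(103/2) - 2.326
z_β = 0.24 · 7.176 - 2.326
z_β = -0.604

Power = Φ(z_β) = Φ(-0.604) ≈ 0.273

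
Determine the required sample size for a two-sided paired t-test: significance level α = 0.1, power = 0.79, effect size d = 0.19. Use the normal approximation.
n = 167 pairs

Sample size formula (paired t-test, normal approximation):
n = ((z_{α/2} + z_β) / d)²

z_{α/2} = 1.645 (for α = 0.1, two-sided)
z_β = 0.806 (for power = 0.79)
d = 0.19

n = ((1.645 + 0.806) / 0.19)²
n = (12.900)²
n ≈ 166.41
Round up to the next whole number: n = 167 pairs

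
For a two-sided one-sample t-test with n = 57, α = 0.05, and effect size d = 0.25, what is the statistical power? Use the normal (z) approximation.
Power ≈ 0.47

Power calculation (one-sample t-test, normal approximation):
z_β = d · √n - z_{α/2}
z_β = 0.25 · √57 - 1.960
z_β = 0.25 · 7.550 - 1.960
z_β = -0.073

Power = Φ(z_β) = Φ(-0.073) ≈ 0.471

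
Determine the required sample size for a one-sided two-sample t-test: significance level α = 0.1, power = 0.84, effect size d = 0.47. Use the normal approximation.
n = 47 per group

Sample size formula (two-sample t-test, normal approximation):
n = 2 · ((z_α + z_β) / d)²

z_α = 1.282 (for α = 0.1, one-sided)
z_β = 0.994 (for power = 0.84)
d = 0.47

n = 2 · ((1.282 + 0.994) / 0.47)²
n = 2 · (4.843)²
n ≈ 46.91
Round up to the next whole number: n = 47 per group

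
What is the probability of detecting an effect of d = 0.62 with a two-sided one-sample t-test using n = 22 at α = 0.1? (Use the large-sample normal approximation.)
Power ≈ 0.90

Power calculation (one-sample t-test, normal approximation):
z_β = d · √n - z_{α/2}
z_β = 0.62 · √22 - 1.645
z_β = 0.62 · 4.690 - 1.645
z_β = 1.263

Power = Φ(z_β) = Φ(1.263) ≈ 0.897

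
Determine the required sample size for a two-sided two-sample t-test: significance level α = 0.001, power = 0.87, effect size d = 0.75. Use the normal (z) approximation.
n = 70 per group

Sample size formula (two-sample t-test, normal approximation):
n = 2 · ((z_{α/2} + z_β) / d)²

z_{α/2} = 3.291 (for α = 0.001, two-sided)
z_β = 1.126 (for power = 0.87)
d = 0.75

n = 2 · ((3.291 + 1.126) / 0.75)²
n = 2 · (5.889)²
n ≈ 69.36
Round up to the next whole number: n = 70 per group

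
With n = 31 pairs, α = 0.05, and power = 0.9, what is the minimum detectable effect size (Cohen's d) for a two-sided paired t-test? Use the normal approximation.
d ≈ 0.58

Minimum detectable effect (paired t-test, normal approximation):
d = (z_{α/2} + z_β) / √n
d = (1.960 + 1.282) / √31
d = 3.242 / 5.568
d ≈ 0.58

By Cohen's convention (0.2 small / 0.5 medium / 0.8 large): medium effect.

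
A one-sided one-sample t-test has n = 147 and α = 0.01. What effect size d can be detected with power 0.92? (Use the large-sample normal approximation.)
d ≈ 0.31

Minimum detectable effect (one-sample t-test, normal approximation):
d = (z_α + z_β) / √n
d = (2.326 + 1.405) / √147
d = 3.731 / 12.124
d ≈ 0.31

By Cohen's convention (0.2 small / 0.5 medium / 0.8 large): small effect.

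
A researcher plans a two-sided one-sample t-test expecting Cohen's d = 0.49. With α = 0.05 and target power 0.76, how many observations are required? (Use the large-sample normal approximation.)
n = 30

Sample size formula (one-sample t-test, normal approximation):
n = ((z_{α/2} + z_β) / d)²

z_{α/2} = 1.960 (for α = 0.05, two-sided)
z_β = 0.706 (for power = 0.76)
d = 0.49

n = ((1.960 + 0.706) / 0.49)²
n = (5.441)²
n ≈ 29.60
Round up to the next whole number: n = 30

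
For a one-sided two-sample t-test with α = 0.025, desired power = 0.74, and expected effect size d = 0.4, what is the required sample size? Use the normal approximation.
n = 85 per group

Sample size formula (two-sample t-test, normal approximation):
n = 2 · ((z_α + z_β) / d)²

z_α = 1.960 (for α = 0.025, one-sided)
z_β = 0.643 (for power = 0.74)
d = 0.4

n = 2 · ((1.960 + 0.643) / 0.4)²
n = 2 · (6.508)²
n ≈ 84.71
Round up to the next whole number: n = 85 per group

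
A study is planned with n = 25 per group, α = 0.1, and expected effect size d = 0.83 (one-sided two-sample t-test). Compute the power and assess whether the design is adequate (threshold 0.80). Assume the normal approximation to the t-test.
Power ≈ 0.95; the study is adequately powered (power ≥ 0.80)

Power calculation (two-sample t-test, normal approximation):
z_β = d · √(n/2) - z_α
z_β = 0.83 · √(25/2) - 1.282
z_β = 0.83 · 3.536 - 1.282
z_β = 1.653

Power = Φ(z_β) = Φ(1.653) ≈ 0.951

Effect size d = 0.83 is large by Cohen's convention (0.2/0.5/0.8).

Threshold: power ≥ 0.80 is conventionally adequate.
Power ≈ 0.95 → the study is adequately powered (power ≥ 0.80).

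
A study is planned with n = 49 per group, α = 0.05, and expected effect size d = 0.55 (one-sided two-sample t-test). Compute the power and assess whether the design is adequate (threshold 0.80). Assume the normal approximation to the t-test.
Power ≈ 0.86; the study is adequately powered (power ≥ 0.80)

Power calculation (two-sample t-test, normal approximation):
z_β = d · √(n/2) - z_α
z_β = 0.55 · √(49/2) - 1.645
z_β = 0.55 · 4.950 - 1.645
z_β = 1.078

Power = Φ(z_β) = Φ(1.078) ≈ 0.859

Effect size d = 0.55 is medium by Cohen's convention (0.2/0.5/0.8).

Threshold: power ≥ 0.80 is conventionally adequate.
Power ≈ 0.86 → the study is adequately powered (power ≥ 0.80).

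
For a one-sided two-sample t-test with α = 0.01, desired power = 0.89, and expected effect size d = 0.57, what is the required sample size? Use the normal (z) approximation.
n = 78 per group

Sample size formula (two-sample t-test, normal approximation):
n = 2 · ((z_α + z_β) / d)²

z_α = 2.326 (for α = 0.01, one-sided)
z_β = 1.227 (for power = 0.89)
d = 0.57

n = 2 · ((2.326 + 1.227) / 0.57)²
n = 2 · (6.233)²
n ≈ 77.70
Round up to the next whole number: n = 78 per group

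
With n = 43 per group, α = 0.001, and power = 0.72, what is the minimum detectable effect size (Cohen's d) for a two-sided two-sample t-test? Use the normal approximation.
d ≈ 0.84

Minimum detectable effect (two-sample t-test, normal approximation):
d = (z_{α/2} + z_β) / √(n/2)
d = (3.291 + 0.583) / √(43/2)
d = 3.873 / 4.637
d ≈ 0.84

By Cohen's convention (0.2 small / 0.5 medium / 0.8 large): large effect.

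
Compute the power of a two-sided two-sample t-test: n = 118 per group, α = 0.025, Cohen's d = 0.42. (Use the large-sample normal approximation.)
Power ≈ 0.84

Power calculation (two-sample t-test, normal approximation):
z_β = d · √(n/2) - z_{α/2}
z_β = 0.42 · √(118/2) - 2.241
z_β = 0.42 · 7.681 - 2.241
z_β = 0.985

Power = Φ(z_β) = Φ(0.985) ≈ 0.838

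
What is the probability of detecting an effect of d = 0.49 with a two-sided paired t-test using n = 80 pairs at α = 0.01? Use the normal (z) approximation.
Power ≈ 0.96

Power calculation (paired t-test, normal approximation):
z_β = d · √n - z_{α/2}
z_β = 0.49 · √80 - 2.576
z_β = 0.49 · 8.944 - 2.576
z_β = 1.807

Power = Φ(z_β) = Φ(1.807) ≈ 0.965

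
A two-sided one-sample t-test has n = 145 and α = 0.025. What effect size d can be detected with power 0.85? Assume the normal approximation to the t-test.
d ≈ 0.27

Minimum detectable effect (one-sample t-test, normal approximation):
d = (z_{α/2} + z_β) / √n
d = (2.241 + 1.036) / √145
d = 3.278 / 12.042
d ≈ 0.27

By Cohen's convention (0.2 small / 0.5 medium / 0.8 large): small effect.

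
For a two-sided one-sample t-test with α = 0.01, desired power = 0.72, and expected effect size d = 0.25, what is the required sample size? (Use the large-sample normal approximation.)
n = 160

Sample size formula (one-sample t-test, normal approximation):
n = ((z_{α/2} + z_β) / d)²

z_{α/2} = 2.576 (for α = 0.01, two-sided)
z_β = 0.583 (for power = 0.72)
d = 0.25

n = ((2.576 + 0.583) / 0.25)²
n = (12.636)²
n ≈ 159.67
Round up to the next whole number: n = 160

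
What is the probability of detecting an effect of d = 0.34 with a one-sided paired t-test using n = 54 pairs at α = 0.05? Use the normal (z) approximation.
Power ≈ 0.80

Power calculation (paired t-test, normal approximation):
z_β = d · √n - z_α
z_β = 0.34 · √54 - 1.645
z_β = 0.34 · 7.348 - 1.645
z_β = 0.854

Power = Φ(z_β) = Φ(0.854) ≈ 0.803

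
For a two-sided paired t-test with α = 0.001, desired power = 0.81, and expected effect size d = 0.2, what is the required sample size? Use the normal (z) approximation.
n = 435 pairs

Sample size formula (paired t-test, normal approximation):
n = ((z_{α/2} + z_β) / d)²

z_{α/2} = 3.291 (for α = 0.001, two-sided)
z_β = 0.878 (for power = 0.81)
d = 0.2

n = ((3.291 + 0.878) / 0.2)²
n = (20.845)²
n ≈ 434.51
Round up to the next whole number: n = 435 pairs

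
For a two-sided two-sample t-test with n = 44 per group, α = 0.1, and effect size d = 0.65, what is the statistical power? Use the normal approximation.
Power ≈ 0.92

Power calculation (two-sample t-test, normal approximation):
z_β = d · √(n/2) - z_{α/2}
z_β = 0.65 · √(44/2) - 1.645
z_β = 0.65 · 4.690 - 1.645
z_β = 1.404

Power = Φ(z_β) = Φ(1.404) ≈ 0.920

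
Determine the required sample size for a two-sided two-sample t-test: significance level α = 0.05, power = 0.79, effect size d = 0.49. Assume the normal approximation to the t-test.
n = 64 per group

Sample size formula (two-sample t-test, normal approximation):
n = 2 · ((z_{α/2} + z_β) / d)²

z_{α/2} = 1.960 (for α = 0.05, two-sided)
z_β = 0.806 (for power = 0.79)
d = 0.49

n = 2 · ((1.960 + 0.806) / 0.49)²
n = 2 · (5.645)²
n ≈ 63.73
Round up to the next whole number: n = 64 per group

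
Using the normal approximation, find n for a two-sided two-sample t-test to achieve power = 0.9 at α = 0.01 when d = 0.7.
n = 61 per group

Sample size formula (two-sample t-test, normal approximation):
n = 2 · ((z_{α/2} + z_β) / d)²

z_{α/2} = 2.576 (for α = 0.01, two-sided)
z_β = 1.282 (for power = 0.9)
d = 0.7

n = 2 · ((2.576 + 1.282) / 0.7)²
n = 2 · (5.511)²
n ≈ 60.74
Round up to the next whole number: n = 61 per group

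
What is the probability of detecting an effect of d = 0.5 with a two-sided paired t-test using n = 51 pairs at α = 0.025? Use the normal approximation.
Power ≈ 0.91

Power calculation (paired t-test, normal approximation):
z_β = d · √n - z_{α/2}
z_β = 0.5 · √51 - 2.241
z_β = 0.5 · 7.141 - 2.241
z_β = 1.329

Power = Φ(z_β) = Φ(1.329) ≈ 0.908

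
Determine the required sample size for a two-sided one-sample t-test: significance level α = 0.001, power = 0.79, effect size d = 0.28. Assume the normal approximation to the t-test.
n = 215

Sample size formula (one-sample t-test, normal approximation):
n = ((z_{α/2} + z_β) / d)²

z_{α/2} = 3.291 (for α = 0.001, two-sided)
z_β = 0.806 (for power = 0.79)
d = 0.28

n = ((3.291 + 0.806) / 0.28)²
n = (14.632)²
n ≈ 214.10
Round up to the next whole number: n = 215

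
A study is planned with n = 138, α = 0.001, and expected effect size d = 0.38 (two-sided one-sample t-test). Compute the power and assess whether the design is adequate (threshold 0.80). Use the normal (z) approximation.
Power ≈ 0.88; the study is adequately powered (power ≥ 0.80)

Power calculation (one-sample t-test, normal approximation):
z_β = d · √n - z_{α/2}
z_β = 0.38 · √138 - 3.291
z_β = 0.38 · 11.747 - 3.291
z_β = 1.173

Power = Φ(z_β) = Φ(1.173) ≈ 0.880

Effect size d = 0.38 is small by Cohen's convention (0.2/0.5/0.8).

Threshold: power ≥ 0.80 is conventionally adequate.
Power ≈ 0.88 → the study is adequately powered (power ≥ 0.80).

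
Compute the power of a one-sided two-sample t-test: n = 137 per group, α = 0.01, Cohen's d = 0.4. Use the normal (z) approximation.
Power ≈ 0.84

Power calculation (two-sample t-test, normal approximation):
z_β = d · √(n/2) - z_α
z_β = 0.4 · √(137/2) - 2.326
z_β = 0.4 · 8.276 - 2.326
z_β = 0.984

Power = Φ(z_β) = Φ(0.984) ≈ 0.838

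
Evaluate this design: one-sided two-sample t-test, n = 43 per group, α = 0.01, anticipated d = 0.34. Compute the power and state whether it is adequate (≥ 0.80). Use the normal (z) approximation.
Power ≈ 0.23; the study is underpowered (power < 0.80)

Power calculation (two-sample t-test, normal approximation):
z_β = d · √(n/2) - z_α
z_β = 0.34 · √(43/2) - 2.326
z_β = 0.34 · 4.637 - 2.326
z_β = -0.750

Power = Φ(z_β) = Φ(-0.750) ≈ 0.227

Effect size d = 0.34 is small by Cohen's convention (0.2/0.5/0.8).

Threshold: power ≥ 0.80 is conventionally adequate.
Power ≈ 0.23 → the study is underpowered (power < 0.80).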